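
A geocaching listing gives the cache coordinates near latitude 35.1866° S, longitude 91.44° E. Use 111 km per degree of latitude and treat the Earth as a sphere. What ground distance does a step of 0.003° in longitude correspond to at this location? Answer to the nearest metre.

272 metres

One degree of longitude here spans 111000 × cos 35.1866° = 111000 × 0.8173 ≈ 90718 m; 0.003° of that is 272.154 m.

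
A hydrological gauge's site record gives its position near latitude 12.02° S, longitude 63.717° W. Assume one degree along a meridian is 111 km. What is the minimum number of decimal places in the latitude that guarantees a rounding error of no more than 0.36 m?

6 decimal places

One degree of latitude covers 111000 m.
Rounding to N decimal places gives at most 0.5 × 10⁻ᴺ degrees of error, i.e. 0.5 × 10⁻ᴺ × 111000 m.
Setting 55500 × 10⁻ᴺ ≤ 0.36 gives 10ᴺ ≥ 1.542e+05, i.e. N ≥ 5.19.
So 6 decimal places suffice (0.0555 m); 5 would allow up to 0.555 m.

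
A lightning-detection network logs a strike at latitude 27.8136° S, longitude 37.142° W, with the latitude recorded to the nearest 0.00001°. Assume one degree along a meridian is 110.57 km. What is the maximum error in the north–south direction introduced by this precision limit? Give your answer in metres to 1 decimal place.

Rounding to 5 decimal places leaves the latitude within ±5e-06° of the true value.
So the N–S error is at most 5e-06 × 110570 = 0.55285 m.

0.6 metres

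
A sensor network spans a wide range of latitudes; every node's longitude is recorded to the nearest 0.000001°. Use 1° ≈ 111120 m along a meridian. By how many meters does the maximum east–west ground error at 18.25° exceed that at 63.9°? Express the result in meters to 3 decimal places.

0.028 meters

Rounding to 6 decimal places leaves the longitude within ±5e-07° of the true value.
At 18.25°: 5e-07° × 111120 × cos 18.25° = 5e-07 × 111120 × 0.9497 ≈ 0.052765 m.
Error at 63.9° = 5e-07° × 111120 × cos 63.9° ≈ 0.05556 × 0.4399 = 0.024443 m.
So the lower-latitude error exceeds the higher by 0.052765 − 0.024443 = 0.028322 m.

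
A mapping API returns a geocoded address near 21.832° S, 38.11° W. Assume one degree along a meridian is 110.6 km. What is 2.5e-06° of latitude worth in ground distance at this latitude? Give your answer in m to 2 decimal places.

0.28 m

Along a meridian 2.5e-06° is 2.5e-06 × 110600 = 0.2765 m.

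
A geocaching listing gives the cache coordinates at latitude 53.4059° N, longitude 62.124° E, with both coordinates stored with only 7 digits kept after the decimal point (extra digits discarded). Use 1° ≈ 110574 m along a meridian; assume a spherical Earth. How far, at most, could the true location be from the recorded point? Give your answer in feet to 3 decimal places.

0.042 feet

Truncating at 7 decimal places can drop up to a full unit in the last place, so each coordinate may be off by as much as 1e-07°.
N–S: 1e-07° × 110574 m/° = 0.0110574 m.
Longitude error → 1e-07 × 110574 × cos 53.4059° = 1e-07 × 110574 × 0.5961 ≈ 0.00659178 m.
Worst case both components are at the extreme and orthogonal: √(0.0110574² + 0.00659178²) ≈ 0.0128731 m.
Converting: 0.0128731 m × 3.2808 ft/m ≈ 0.042235 ft.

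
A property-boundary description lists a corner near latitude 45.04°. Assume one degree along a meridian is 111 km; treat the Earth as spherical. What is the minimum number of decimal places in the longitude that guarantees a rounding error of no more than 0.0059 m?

7 decimal places

At 45.04° one degree of longitude covers 111000 × cos 45.04° ≈ 111000 × 0.7066 ≈ 78434 m.
Rounding to N decimal places gives at most 0.5 × 10⁻ᴺ degrees of error, i.e. 0.5 × 10⁻ᴺ × 78434 m.
Setting 39217 × 10⁻ᴺ ≤ 0.0059 gives 10ᴺ ≥ 6.647e+06, i.e. N ≥ 6.82.
So 7 decimal places suffice (0.00392 m); 6 would allow up to 0.0392 m.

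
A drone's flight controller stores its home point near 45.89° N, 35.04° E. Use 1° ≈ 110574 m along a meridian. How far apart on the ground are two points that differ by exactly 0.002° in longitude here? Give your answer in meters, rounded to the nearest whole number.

At 45.89° a degree of longitude is 110574 × cos 45.89° ≈ 76963.7 m, so 0.002° corresponds to 153.927 m.

154 meters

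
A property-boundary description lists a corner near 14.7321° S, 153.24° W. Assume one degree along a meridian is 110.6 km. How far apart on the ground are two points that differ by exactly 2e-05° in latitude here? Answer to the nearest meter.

2 meters

Along a meridian 2e-05° is 2e-05 × 110600 = 2.212 m.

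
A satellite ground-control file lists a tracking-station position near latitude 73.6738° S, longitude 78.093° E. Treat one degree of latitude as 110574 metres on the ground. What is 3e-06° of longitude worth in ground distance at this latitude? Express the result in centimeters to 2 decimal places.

3e-06° of longitude at 73.6738° is 3e-06 × 110574 × cos 73.6738° ≈ 3e-06 × 31083 = 0.0932489 m.
That is 0.0932489 m = 9.3249 cm.

9.32 centimeters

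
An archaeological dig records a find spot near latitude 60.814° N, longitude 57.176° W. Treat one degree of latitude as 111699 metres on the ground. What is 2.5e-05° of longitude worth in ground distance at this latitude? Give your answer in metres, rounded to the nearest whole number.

1 metres

At 60.814° a degree of longitude is 111699 × cos 60.814° ≈ 54469.6 m, so 2.5e-05° corresponds to 1.36174 m.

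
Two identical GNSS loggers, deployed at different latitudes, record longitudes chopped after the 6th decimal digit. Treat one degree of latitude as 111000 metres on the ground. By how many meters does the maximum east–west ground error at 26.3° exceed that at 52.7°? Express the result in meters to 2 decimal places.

0.03 meters

Truncating at 6 decimal places can drop up to a full unit in the last place, so the longitude may be off by as much as 1e-06°.
Error at 26.3° = 1e-06° × 111000 × cos 26.3° ≈ 0.111 × 0.8965 = 0.09951 m.
Error at 52.7° = 1e-06° × 111000 × cos 52.7° ≈ 0.111 × 0.6060 = 0.067265 m.
So the lower-latitude error exceeds the higher by 0.09951 − 0.067265 = 0.032245 m.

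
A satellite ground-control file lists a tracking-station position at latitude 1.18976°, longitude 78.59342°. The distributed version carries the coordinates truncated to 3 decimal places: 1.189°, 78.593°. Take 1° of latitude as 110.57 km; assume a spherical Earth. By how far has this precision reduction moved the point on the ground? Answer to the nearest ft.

The latitude changed by +0.00076° and the longitude by +0.00042°.
North–south shift: 0.00076 × 110570 = 84.0332 m.
E–W at 1.189°: 0.00042° × 110570 × cos 1.189° = 0.00042 × 110570 × 0.9998 ≈ 46.4294 m.
Combined displacement = (84.0332² + 46.4294²)^½ ≈ 96.0066 m.
Converting: 96.0066 m × 3.2808 ft/m ≈ 314.98 ft.

315 ft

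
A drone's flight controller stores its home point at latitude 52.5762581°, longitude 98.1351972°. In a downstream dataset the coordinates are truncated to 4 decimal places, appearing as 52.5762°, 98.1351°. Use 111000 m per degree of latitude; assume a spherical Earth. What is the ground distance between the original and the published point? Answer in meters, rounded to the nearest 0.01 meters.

Δlat = 52.5762581 − 52.5762 = +0.0000581°; Δlon = 98.1351972 − 98.1351 = +0.0000972°.
N–S: 0.0000581° × 111000 m/° = 6.4491 m.
E–W at 52.5762°: 0.0000972° × 111000 × cos 52.5762° = 0.0000972 × 111000 × 0.6077 ≈ 6.55666 m.
Hypotenuse of the two orthogonal shifts: √(6.4491² + 6.55666²) = 9.19677 m.

9.20 meters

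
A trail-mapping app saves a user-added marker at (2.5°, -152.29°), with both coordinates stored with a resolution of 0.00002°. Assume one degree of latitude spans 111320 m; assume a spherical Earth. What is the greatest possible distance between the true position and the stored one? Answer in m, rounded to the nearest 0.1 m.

With a 0.00002° grid the true value lies within half a step, ±0.00002°/2 = ±1e-05°, of the stored one.
N–S: 1e-05° × 111320 m/° = 1.1132 m.
East–west component at 2.5°: 1e-05° × 111320 × cos 2.5° ≈ 1e-05 × 111214 ≈ 1.11214 m.
Worst case both components are at the extreme and orthogonal: √(1.1132² + 1.11214²) ≈ 1.57355 m.

1.6 m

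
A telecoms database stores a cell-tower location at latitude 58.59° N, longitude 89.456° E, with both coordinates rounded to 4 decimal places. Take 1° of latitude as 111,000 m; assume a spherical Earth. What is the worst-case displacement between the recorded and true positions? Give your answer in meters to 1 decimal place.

6.3 meters

Rounding to 4 decimal places leaves each coordinate within ±5e-05° of the true value.
Latitude error → 5e-05 × 111000 = 5.55 m along the meridian.
Longitude error → 5e-05 × 111000 × cos 58.59° = 5e-05 × 111000 × 0.5212 ≈ 2.89243 m.
Worst case both components are at the extreme and orthogonal: √(5.55² + 2.89243²) ≈ 6.25849 m.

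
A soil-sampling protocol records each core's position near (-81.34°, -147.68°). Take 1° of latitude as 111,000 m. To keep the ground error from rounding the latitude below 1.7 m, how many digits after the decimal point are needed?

One degree of latitude covers 111000 m.
Rounding to N decimal places gives at most 0.5 × 10⁻ᴺ degrees of error, i.e. 0.5 × 10⁻ᴺ × 111000 m.
Setting 55500 × 10⁻ᴺ ≤ 1.7 gives 10ᴺ ≥ 3.265e+04, i.e. N ≥ 4.51.
At 4 places the error can reach 5.55 m, but 5 places keeps it to 0.555 m.

5 decimal places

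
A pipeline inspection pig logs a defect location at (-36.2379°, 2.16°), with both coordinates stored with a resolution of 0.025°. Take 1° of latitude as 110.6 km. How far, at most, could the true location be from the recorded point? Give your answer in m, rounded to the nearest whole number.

1776 m

With a 0.025° grid the true value lies within half a step, ±0.025°/2 = ±0.0125°, of the stored one.
North–south component: 0.0125° × 110600 = 1382.5 m.
Longitude error → 0.0125 × 110600 × cos 36.2379° = 0.0125 × 110600 × 0.8066 ≈ 1115.08 m.
Worst case both components are at the extreme and orthogonal: √(1382.5² + 1115.08²) ≈ 1776.15 m.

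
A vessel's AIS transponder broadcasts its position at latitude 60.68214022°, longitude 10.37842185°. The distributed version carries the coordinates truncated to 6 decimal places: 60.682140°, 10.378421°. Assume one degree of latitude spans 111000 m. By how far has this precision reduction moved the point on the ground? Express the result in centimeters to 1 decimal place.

5.2 centimeters

Δlat = 60.68214022 − 60.682140 = +0.00000022°; Δlon = 10.37842185 − 10.378421 = +0.00000085°.
North–south shift: 0.00000022 × 111000 = 0.02442 m.
E–W at 60.6821°: 0.00000085° × 111000 × cos 60.6821° = 0.00000085 × 111000 × 0.4897 ≈ 0.0461989 m.
Hypotenuse of the two orthogonal shifts: √(0.02442² + 0.0461989²) = 0.0522558 m.
That is 0.0522558 m = 5.2256 cm.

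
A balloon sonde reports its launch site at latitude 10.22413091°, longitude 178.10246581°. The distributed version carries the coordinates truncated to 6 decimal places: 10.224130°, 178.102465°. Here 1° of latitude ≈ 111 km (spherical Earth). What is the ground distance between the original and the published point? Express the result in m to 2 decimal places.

0.13 m

The latitude changed by +0.00000091° and the longitude by +0.00000081°.
N–S: 0.00000091° × 111000 m/° = 0.10101 m.
E–W at 10.2241°: 0.00000081° × 111000 × cos 10.2241° = 0.00000081 × 111000 × 0.9841 ≈ 0.0884823 m.
Distance: √(0.10101² + 0.0884823²) ≈ 0.134284 m.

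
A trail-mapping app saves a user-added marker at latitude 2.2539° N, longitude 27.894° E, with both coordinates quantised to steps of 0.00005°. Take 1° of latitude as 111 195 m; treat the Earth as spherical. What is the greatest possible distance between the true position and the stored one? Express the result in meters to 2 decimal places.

With a 0.00005° grid the true value lies within half a step, ±0.00005°/2 = ±2.5e-05°, of the stored one.
North–south component: 2.5e-05° × 111195 = 2.77988 m.
E–W at 2.2539°: 2.5e-05° × 111195 × cos 2.2539° = 2.5e-05 × 111195 × 0.9992 ≈ 2.77772 m.
Worst case both components are at the extreme and orthogonal: √(2.77988² + 2.77772²) ≈ 3.92982 m.

3.93 meters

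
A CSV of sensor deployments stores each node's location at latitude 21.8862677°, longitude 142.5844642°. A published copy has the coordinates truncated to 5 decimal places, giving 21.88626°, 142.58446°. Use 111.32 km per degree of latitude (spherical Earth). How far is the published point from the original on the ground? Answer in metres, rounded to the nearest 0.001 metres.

0.961 metres

Δlat = 21.8862677 − 21.88626 = +0.0000077°; Δlon = 142.5844642 − 142.58446 = +0.0000042°.
North–south shift: 0.0000077 × 111320 = 0.857164 m.
E–W at 21.8863°: 0.0000042° × 111320 × cos 21.8863° = 0.0000042 × 111320 × 0.9279 ≈ 0.433846 m.
Hypotenuse of the two orthogonal shifts: √(0.857164² + 0.433846²) = 0.960704 m.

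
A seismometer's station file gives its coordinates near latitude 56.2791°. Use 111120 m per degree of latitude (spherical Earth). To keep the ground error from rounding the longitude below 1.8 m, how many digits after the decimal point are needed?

5

At 56.2791° one degree of longitude covers 111120 × cos 56.2791° ≈ 111120 × 0.5551 ≈ 61688 m.
N decimal places → at most half a unit in the last place, 0.5 × 10⁻ᴺ° = 61688/2 × 10⁻ᴺ m.
Need 0.5 × 61688 × 10⁻ᴺ ≤ 1.8 → 10⁻ᴺ ≤ 5.836e-05, so N ≥ 4.23.
So 5 decimal places suffice (0.308 m); 4 would allow up to 3.08 m.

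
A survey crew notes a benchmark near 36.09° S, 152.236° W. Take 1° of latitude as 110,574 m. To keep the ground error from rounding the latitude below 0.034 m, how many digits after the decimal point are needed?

One degree of latitude covers 110574 m.
With N decimal places the half-ulp bound is 0.5·10⁻ᴺ°, or 0.5·10⁻ᴺ × 110574 m on the ground.
Need 0.5 × 110574 × 10⁻ᴺ ≤ 0.034 → 10⁻ᴺ ≤ 6.150e-07, so N ≥ 6.21.
N = 6 would give 0.0553 m (too coarse); N = 7 gives 0.00553 m ≤ 0.034 m.

7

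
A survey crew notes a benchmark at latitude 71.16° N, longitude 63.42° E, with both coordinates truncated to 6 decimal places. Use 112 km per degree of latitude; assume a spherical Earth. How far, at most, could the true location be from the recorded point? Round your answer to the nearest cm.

12 cm

Truncating at 6 decimal places can drop up to a full unit in the last place, so each coordinate may be off by as much as 1e-06°.
North–south component: 1e-06° × 112000 = 0.112 m.
East–west component at 71.16°: 1e-06° × 112000 × cos 71.16° ≈ 1e-06 × 36167.8 ≈ 0.0361678 m.
The two errors are perpendicular, so the maximum displacement is √(0.112² + 0.0361678²) ≈ 0.117695 m.
That is 0.117695 m = 11.769 cm.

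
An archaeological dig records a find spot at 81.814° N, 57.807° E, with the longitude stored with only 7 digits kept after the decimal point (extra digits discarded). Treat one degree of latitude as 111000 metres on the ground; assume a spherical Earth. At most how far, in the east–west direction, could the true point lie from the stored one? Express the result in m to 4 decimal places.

0.0016 m

Truncating at 7 decimal places can drop up to a full unit in the last place, so the longitude may be off by as much as 1e-07°.
At latitude 81.814° a degree of longitude spans 111000 m × cos 81.814° = 111000 × 0.1424 ≈ 15805 m.
Maximum E–W displacement: 1e-07 × 15805 = 0.0015805 m.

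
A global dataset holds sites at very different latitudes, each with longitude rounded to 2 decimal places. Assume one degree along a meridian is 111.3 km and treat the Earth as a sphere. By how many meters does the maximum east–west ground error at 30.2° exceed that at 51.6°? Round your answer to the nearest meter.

Rounding to 2 decimal places leaves the longitude within ±0.005° of the true value.
Error at 30.2° = 0.005° × 111300 × cos 30.2° ≈ 556.5 × 0.8643 = 480.97 m.
At 51.6°: 0.005° × 111300 × cos 51.6° = 0.005 × 111300 × 0.6211 ≈ 345.67 m.
Difference: 480.97 − 345.67 = 135.3 m.

135 meters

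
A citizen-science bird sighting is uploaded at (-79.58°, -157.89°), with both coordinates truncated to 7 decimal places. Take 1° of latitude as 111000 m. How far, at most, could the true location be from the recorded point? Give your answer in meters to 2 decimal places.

0.01 meters

Truncating at 7 decimal places can drop up to a full unit in the last place, so each coordinate may be off by as much as 1e-07°.
North–south component: 1e-07° × 111000 = 0.0111 m.
East–west component at 79.58°: 1e-07° × 111000 × cos 79.58° ≈ 1e-07 × 20075.7 ≈ 0.00200757 m.
Combining orthogonally: (0.0111² + 0.00200757²)^½ ≈ 0.0112801 m.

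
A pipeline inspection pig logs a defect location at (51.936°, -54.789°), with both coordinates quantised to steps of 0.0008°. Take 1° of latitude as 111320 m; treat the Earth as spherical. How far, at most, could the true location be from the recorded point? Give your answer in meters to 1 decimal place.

52.3 meters

With a 0.0008° grid the true value lies within half a step, ±0.0008°/2 = ±0.0004°, of the stored one.
Latitude error → 0.0004 × 111320 = 44.528 m along the meridian.
E–W at 51.936°: 0.0004° × 111320 × cos 51.936° = 0.0004 × 111320 × 0.6165 ≈ 27.4534 m.
Combining orthogonally: (44.528² + 27.4534²)^½ ≈ 52.3109 m.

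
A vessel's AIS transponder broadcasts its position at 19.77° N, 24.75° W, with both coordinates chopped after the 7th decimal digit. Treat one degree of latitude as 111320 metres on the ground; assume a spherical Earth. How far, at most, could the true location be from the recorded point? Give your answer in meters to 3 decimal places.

Truncating at 7 decimal places can drop up to a full unit in the last place, so each coordinate may be off by as much as 1e-07°.
North–south component: 1e-07° × 111320 = 0.011132 m.
East–west component at 19.77°: 1e-07° × 111320 × cos 19.77° ≈ 1e-07 × 104759 ≈ 0.0104759 m.
Combining orthogonally: (0.011132² + 0.0104759²)^½ ≈ 0.0152861 m.

0.015 meters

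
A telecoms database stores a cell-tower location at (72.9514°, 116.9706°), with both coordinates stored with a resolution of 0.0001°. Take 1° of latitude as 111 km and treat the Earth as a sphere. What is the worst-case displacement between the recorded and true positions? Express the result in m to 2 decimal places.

With a 0.0001° grid the true value lies within half a step, ±0.0001°/2 = ±5e-05°, of the stored one.
North–south component: 5e-05° × 111000 = 5.55 m.
Longitude error → 5e-05 × 111000 × cos 72.9514° = 5e-05 × 111000 × 0.2932 ≈ 1.62716 m.
The two errors are perpendicular, so the maximum displacement is √(5.55² + 1.62716²) ≈ 5.78361 m.

5.78 m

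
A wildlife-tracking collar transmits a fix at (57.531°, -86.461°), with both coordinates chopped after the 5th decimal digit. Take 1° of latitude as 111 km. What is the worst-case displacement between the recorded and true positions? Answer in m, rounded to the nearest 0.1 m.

1.3 m

Truncating at 5 decimal places can drop up to a full unit in the last place, so each coordinate may be off by as much as 1e-05°.
North–south component: 1e-05° × 111000 = 1.11 m.
E–W at 57.531°: 1e-05° × 111000 × cos 57.531° = 1e-05 × 111000 × 0.5368 ≈ 0.595896 m.
Combining orthogonally: (1.11² + 0.595896²)^½ ≈ 1.25984 m.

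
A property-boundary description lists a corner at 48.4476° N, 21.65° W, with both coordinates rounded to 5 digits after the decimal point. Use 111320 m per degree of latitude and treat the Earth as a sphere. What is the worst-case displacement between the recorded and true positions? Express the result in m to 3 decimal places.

0.668 m

Rounding to 5 decimal places leaves each coordinate within ±5e-06° of the true value.
Latitude error → 5e-06 × 111320 = 0.5566 m along the meridian.
E–W at 48.4476°: 5e-06° × 111320 × cos 48.4476° = 5e-06 × 111320 × 0.6633 ≈ 0.369195 m.
Combining orthogonally: (0.5566² + 0.369195²)^½ ≈ 0.667914 m.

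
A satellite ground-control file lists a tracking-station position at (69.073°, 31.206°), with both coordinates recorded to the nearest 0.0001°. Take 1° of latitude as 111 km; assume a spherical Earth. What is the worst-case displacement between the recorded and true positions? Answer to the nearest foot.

19 feet

Rounding to 4 decimal places leaves each coordinate within ±5e-05° of the true value.
North–south component: 5e-05° × 111000 = 5.55 m.
E–W at 69.073°: 5e-05° × 111000 × cos 69.073° = 5e-05 × 111000 × 0.3572 ≈ 1.98234 m.
The two errors are perpendicular, so the maximum displacement is √(5.55² + 1.98234²) ≈ 5.8934 m.
Converting: 5.8934 m × 3.2808 ft/m ≈ 19.335 ft.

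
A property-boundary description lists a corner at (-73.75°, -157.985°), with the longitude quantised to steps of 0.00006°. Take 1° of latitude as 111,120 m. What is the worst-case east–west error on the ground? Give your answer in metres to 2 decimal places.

0.93 metres

With a 0.00006° grid the true value lies within half a step, ±0.00006°/2 = ±3e-05°, of the stored one.
At latitude 73.75° a degree of longitude spans 111120 m × cos 73.75° = 111120 × 0.2798 ≈ 31094.6 m.
Maximum E–W displacement: 3e-05 × 31094.6 = 0.932838 m.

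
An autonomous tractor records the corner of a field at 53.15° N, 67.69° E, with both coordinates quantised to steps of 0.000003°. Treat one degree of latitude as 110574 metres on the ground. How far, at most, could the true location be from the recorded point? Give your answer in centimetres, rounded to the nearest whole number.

19 centimetres

With a 0.000003° grid the true value lies within half a step, ±0.000003°/2 = ±1.5e-06°, of the stored one.
N–S: 1.5e-06° × 110574 m/° = 0.165861 m.
Longitude error → 1.5e-06 × 110574 × cos 53.15° = 1.5e-06 × 110574 × 0.5997 ≈ 0.0994705 m.
Worst case both components are at the extreme and orthogonal: √(0.165861² + 0.0994705²) ≈ 0.193402 m.
That is 0.193402 m = 19.34 cm.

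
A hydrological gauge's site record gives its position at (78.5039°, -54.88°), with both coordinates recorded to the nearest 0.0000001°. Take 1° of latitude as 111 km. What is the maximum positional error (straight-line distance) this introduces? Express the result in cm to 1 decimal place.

Rounding to 7 decimal places leaves each coordinate within ±5e-08° of the true value.
Latitude error → 5e-08 × 111000 = 0.00555 m along the meridian.
Longitude error → 5e-08 × 111000 × cos 78.5039° = 5e-08 × 111000 × 0.1993 ≈ 0.00110612 m.
Worst case both components are at the extreme and orthogonal: √(0.00555² + 0.00110612²) ≈ 0.00565915 m.
That is 0.00565915 m = 0.56592 cm.

0.6 cm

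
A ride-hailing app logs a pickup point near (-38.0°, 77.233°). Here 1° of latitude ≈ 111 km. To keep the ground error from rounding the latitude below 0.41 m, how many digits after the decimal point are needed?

6 decimal places

One degree of latitude covers 111000 m.
N decimal places → at most half a unit in the last place, 0.5 × 10⁻ᴺ° = 111000/2 × 10⁻ᴺ m.
Need 0.5 × 111000 × 10⁻ᴺ ≤ 0.41 → 10⁻ᴺ ≤ 7.387e-06, so N ≥ 5.13.
At 5 places the error can reach 0.555 m, but 6 places keeps it to 0.0555 m.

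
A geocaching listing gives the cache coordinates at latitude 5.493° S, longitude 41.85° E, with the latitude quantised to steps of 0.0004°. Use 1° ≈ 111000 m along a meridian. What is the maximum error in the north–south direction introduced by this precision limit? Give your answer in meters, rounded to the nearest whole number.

22 meters

With a 0.0004° grid the true value lies within half a step, ±0.0004°/2 = ±0.0002°, of the stored one.
So the N–S error is at most 0.0002 × 111000 = 22.2 m.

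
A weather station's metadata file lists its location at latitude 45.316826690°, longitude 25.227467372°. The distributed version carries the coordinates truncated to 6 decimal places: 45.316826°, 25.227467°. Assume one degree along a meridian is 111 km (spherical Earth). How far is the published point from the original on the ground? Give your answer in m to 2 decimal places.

The latitude changed by +0.000000690° and the longitude by +0.000000372°.
North–south shift: 0.000000690 × 111000 = 0.07659 m.
East–west at this latitude: 0.000000372° × 111000 × cos 45.3168° ≈ 0.000000372 × 78053.6 = 0.029036 m.
Hypotenuse of the two orthogonal shifts: √(0.07659² + 0.029036²) = 0.0819092 m.

0.08 m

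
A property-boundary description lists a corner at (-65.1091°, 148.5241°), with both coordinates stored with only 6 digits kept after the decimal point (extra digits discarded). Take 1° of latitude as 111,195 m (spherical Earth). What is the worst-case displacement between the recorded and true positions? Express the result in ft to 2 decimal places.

Truncating at 6 decimal places can drop up to a full unit in the last place, so each coordinate may be off by as much as 1e-06°.
N–S: 1e-06° × 111195 m/° = 0.111195 m.
E–W at 65.1091°: 1e-06° × 111195 × cos 65.1091° = 1e-06 × 111195 × 0.4209 ≈ 0.0468011 m.
The two errors are perpendicular, so the maximum displacement is √(0.111195² + 0.0468011²) ≈ 0.120643 m.
In feet: 0.120643 m ÷ 0.3048 ≈ 0.39581 ft.

0.40 ft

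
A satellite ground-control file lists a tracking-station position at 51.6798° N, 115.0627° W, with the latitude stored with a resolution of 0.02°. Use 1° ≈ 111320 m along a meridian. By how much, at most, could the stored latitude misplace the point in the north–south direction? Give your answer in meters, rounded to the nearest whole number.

With a 0.02° grid the true value lies within half a step, ±0.02°/2 = ±0.01°, of the stored one.
So the N–S error is at most 0.01 × 111320 = 1113.2 m.

1113 meters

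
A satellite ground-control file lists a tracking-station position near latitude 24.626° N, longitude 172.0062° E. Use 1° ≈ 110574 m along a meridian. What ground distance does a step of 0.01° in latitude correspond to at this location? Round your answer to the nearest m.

1106 m

Along a meridian 0.01° is 0.01 × 110574 = 1105.74 m.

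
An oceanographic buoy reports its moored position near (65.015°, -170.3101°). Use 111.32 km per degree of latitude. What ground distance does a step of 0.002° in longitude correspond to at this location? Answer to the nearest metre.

0.002° of longitude at 65.015° is 0.002 × 111320 × cos 65.015° ≈ 0.002 × 47019.5 = 94.0389 m.

94 metres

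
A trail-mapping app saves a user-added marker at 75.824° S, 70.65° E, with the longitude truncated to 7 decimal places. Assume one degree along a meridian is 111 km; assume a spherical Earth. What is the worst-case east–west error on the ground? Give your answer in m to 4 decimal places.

0.0027 m

Truncating at 7 decimal places can drop up to a full unit in the last place, so the longitude may be off by as much as 1e-07°.
Parallels shrink by cos φ, so at 75.824° a degree of longitude is 111000 × 0.2449 ≈ 27184 m.
Maximum E–W displacement: 1e-07 × 27184 = 0.0027184 m.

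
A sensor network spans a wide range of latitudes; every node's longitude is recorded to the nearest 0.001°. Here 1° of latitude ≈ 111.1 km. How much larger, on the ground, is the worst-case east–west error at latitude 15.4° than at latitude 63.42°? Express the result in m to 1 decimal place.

28.7 m

Rounding to 3 decimal places leaves the longitude within ±0.0005° of the true value.
Error at 15.4° = 0.0005° × 111100 × cos 15.4° ≈ 55.55 × 0.9641 = 53.555 m.
At 63.42°: 0.0005° × 111100 × cos 63.42° = 0.0005 × 111100 × 0.4474 ≈ 24.856 m.
So the lower-latitude error exceeds the higher by 53.555 − 24.856 = 28.7 m.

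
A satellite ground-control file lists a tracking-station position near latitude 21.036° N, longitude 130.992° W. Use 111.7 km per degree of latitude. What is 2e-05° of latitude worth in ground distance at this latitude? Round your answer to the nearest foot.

7 feet

Along a meridian 2e-05° is 2e-05 × 111700 = 2.234 m.
In feet: 2.234 m ÷ 0.3048 ≈ 7.3294 ft.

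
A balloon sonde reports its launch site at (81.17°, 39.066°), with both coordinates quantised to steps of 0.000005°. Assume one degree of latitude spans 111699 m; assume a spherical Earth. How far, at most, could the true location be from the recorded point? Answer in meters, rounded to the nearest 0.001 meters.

0.283 meters

With a 0.000005° grid the true value lies within half a step, ±0.000005°/2 = ±2.5e-06°, of the stored one.
Latitude error → 2.5e-06 × 111699 = 0.279247 m along the meridian.
East–west component at 81.17°: 2.5e-06° × 111699 × cos 81.17° ≈ 2.5e-06 × 17146.2 ≈ 0.0428654 m.
The two errors are perpendicular, so the maximum displacement is √(0.279247² + 0.0428654²) ≈ 0.282518 m.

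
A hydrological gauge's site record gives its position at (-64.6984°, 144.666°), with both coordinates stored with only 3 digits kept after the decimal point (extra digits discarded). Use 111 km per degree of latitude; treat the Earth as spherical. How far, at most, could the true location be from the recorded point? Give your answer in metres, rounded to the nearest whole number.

Truncating at 3 decimal places can drop up to a full unit in the last place, so each coordinate may be off by as much as 0.001°.
N–S: 0.001° × 111000 m/° = 111 m.
Longitude error → 0.001 × 111000 × cos 64.6984° = 0.001 × 111000 × 0.4274 ≈ 47.4395 m.
Combining orthogonally: (111² + 47.4395²)^½ ≈ 120.713 m.

121 metres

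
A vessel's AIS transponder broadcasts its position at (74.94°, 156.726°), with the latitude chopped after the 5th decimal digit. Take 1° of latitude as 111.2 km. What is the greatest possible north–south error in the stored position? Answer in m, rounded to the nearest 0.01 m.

Truncating at 5 decimal places can drop up to a full unit in the last place, so the latitude may be off by as much as 1e-05°.
North–south distance: 1e-05° × 111200 m/° = 1.112 m.

1.11 m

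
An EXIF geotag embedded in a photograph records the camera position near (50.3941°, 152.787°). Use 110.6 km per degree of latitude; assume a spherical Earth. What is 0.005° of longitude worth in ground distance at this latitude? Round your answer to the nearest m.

353 m

One degree of longitude here spans 110600 × cos 50.3941° = 110600 × 0.6375 ≈ 70507.9 m; 0.005° of that is 352.539 m.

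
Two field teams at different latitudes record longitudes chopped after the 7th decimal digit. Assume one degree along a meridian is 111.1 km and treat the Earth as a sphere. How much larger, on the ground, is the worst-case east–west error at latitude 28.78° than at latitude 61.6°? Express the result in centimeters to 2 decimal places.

Truncating at 7 decimal places can drop up to a full unit in the last place, so the longitude may be off by as much as 1e-07°.
Error at 28.78° = 1e-07° × 111100 × cos 28.78° ≈ 0.01111 × 0.8765 = 0.0097376 m.
Error at 61.6° = 1e-07° × 111100 × cos 61.6° ≈ 0.01111 × 0.4756 = 0.0052842 m.
So the lower-latitude error exceeds the higher by 0.0097376 − 0.0052842 = 0.0044534 m.
That is 0.00445345 m = 0.44534 cm.

0.45 centimeters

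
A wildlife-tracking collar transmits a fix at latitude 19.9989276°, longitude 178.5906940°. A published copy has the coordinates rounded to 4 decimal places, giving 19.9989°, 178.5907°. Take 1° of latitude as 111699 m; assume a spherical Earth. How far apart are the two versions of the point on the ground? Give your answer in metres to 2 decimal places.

The latitude changed by +0.0000276° and the longitude by -0.0000060°.
N–S: 0.0000276° × 111699 m/° = 3.08289 m.
East–west at this latitude: -0.0000060° × 111699 × cos 19.9989° ≈ -0.0000060 × 104963 = -0.629781 m.
Hypotenuse of the two orthogonal shifts: √(3.08289² + 0.629781²) = 3.14656 m.

3.15 metres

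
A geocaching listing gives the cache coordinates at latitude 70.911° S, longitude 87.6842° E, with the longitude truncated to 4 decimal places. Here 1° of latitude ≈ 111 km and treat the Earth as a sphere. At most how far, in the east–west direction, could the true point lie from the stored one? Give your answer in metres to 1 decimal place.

Truncating at 4 decimal places can drop up to a full unit in the last place, so the longitude may be off by as much as 0.0001°.
At latitude 70.911° a degree of longitude spans 111000 m × cos 70.911° = 111000 × 0.3270 ≈ 36301 m.
East–west error: 0.0001° × 36301 m/° ≈ 3.6301 m.

3.6 metres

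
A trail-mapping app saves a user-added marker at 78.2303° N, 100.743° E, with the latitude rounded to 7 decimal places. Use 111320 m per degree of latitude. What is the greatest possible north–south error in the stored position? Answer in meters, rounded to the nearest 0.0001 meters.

0.0056 meters

Rounding to 7 decimal places leaves the latitude within ±5e-08° of the true value.
Along the meridian that is 5e-08° × 111320 m/° = 0.005566 m.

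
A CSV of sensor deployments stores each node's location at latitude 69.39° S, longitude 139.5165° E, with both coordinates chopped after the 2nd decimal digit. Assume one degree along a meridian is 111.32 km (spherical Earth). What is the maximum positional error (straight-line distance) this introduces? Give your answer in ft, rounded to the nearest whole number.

3872 ft

Truncating at 2 decimal places can drop up to a full unit in the last place, so each coordinate may be off by as much as 0.01°.
North–south component: 0.01° × 111320 = 1113.2 m.
East–west component at 69.39°: 0.01° × 111320 × cos 69.39° ≈ 0.01 × 39185.2 ≈ 391.852 m.
Combining orthogonally: (1113.2² + 391.852²)^½ ≈ 1180.15 m.
In feet: 1180.15 m ÷ 0.3048 ≈ 3871.9 ft.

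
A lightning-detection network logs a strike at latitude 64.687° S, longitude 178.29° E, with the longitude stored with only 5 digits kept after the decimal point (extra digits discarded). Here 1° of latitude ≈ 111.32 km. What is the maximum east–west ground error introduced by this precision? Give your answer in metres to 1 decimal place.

0.5 metres

Truncating at 5 decimal places can drop up to a full unit in the last place, so the longitude may be off by as much as 1e-05°.
At latitude 64.687° a degree of longitude spans 111320 m × cos 64.687° = 111320 × 0.4276 ≈ 47596.3 m.
Maximum E–W displacement: 1e-05 × 47596.3 = 0.475963 m.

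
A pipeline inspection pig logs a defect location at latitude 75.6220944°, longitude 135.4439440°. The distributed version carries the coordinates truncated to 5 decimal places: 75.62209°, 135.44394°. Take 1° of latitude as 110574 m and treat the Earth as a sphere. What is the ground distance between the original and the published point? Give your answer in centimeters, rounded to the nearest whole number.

The latitude changed by +0.0000044° and the longitude by +0.0000040°.
North–south shift: 0.0000044 × 110574 = 0.486526 m.
E–W at 75.6221°: 0.0000040° × 110574 × cos 75.6221° = 0.0000040 × 110574 × 0.2483 ≈ 0.109829 m.
Combined displacement = (0.486526² + 0.109829²)^½ ≈ 0.498768 m.
That is 0.498768 m = 49.877 cm.

50 centimeters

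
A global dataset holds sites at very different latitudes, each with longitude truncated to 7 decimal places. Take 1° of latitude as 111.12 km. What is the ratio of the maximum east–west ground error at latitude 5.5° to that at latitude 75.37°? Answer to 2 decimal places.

Truncating at 7 decimal places can drop up to a full unit in the last place, so the longitude may be off by as much as 1e-07°.
At 5.5°: 1e-07° × 111120 × cos 5.5° = 1e-07 × 111120 × 0.9954 ≈ 0.011061 m.
At 75.37°: 1e-07° × 111120 × cos 75.37° = 1e-07 × 111120 × 0.2526 ≈ 0.0028066 m.
Ratio: 0.011061 / 0.0028066 = cos 5.5° / cos 75.37° ≈ 3.9410.

3.94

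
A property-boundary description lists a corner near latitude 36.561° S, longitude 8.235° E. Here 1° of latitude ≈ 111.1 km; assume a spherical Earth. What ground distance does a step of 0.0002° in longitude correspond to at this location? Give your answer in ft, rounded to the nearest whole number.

At 36.561° a degree of longitude is 111100 × cos 36.561° ≈ 89238.1 m, so 0.0002° corresponds to 17.8476 m.
In feet: 17.8476 m ÷ 0.3048 ≈ 58.555 ft.

59 ft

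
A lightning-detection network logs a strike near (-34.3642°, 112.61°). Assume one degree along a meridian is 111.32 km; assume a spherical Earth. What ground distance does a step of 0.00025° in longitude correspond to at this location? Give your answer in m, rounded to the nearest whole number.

One degree of longitude here spans 111320 × cos 34.3642° = 111320 × 0.8255 ≈ 91890.9 m; 0.00025° of that is 22.9727 m.

23 m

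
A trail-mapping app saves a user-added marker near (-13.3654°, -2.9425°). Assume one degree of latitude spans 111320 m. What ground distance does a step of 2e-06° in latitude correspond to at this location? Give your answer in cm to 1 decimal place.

22.3 cm

2e-06° × 111320 m/° = 0.22264 m.
That is 0.22264 m = 22.264 cm.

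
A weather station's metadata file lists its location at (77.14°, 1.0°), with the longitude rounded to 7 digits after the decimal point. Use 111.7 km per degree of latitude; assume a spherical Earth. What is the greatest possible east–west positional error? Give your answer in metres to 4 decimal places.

Rounding to 7 decimal places leaves the longitude within ±5e-08° of the true value.
At latitude 77.14° a degree of longitude spans 111700 m × cos 77.14° = 111700 × 0.2226 ≈ 24861 m.
So at most 5e-08° × 24861 ≈ 0.00124305 m east–west.

0.0012 metres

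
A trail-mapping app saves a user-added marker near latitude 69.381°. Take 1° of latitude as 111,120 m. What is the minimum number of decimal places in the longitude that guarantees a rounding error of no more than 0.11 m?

At 69.381° one degree of longitude covers 111120 × cos 69.381° ≈ 111120 × 0.3522 ≈ 39131.1 m.
N decimal places → at most half a unit in the last place, 0.5 × 10⁻ᴺ° = 39131.1/2 × 10⁻ᴺ m.
Need 0.5 × 39131.1 × 10⁻ᴺ ≤ 0.11 → 10⁻ᴺ ≤ 5.622e-06, so N ≥ 5.25.
N = 5 would give 0.196 m (too coarse); N = 6 gives 0.0196 m ≤ 0.11 m.

6 decimal places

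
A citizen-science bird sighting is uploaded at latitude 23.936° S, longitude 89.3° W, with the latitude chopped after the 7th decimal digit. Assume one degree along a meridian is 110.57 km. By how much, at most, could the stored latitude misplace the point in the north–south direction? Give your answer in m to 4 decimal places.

Truncating at 7 decimal places can drop up to a full unit in the last place, so the latitude may be off by as much as 1e-07°.
Along the meridian that is 1e-07° × 110570 m/° = 0.011057 m.

0.0111 m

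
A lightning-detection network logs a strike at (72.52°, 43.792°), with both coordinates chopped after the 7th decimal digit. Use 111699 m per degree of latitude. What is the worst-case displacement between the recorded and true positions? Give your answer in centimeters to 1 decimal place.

1.2 centimeters

Truncating at 7 decimal places can drop up to a full unit in the last place, so each coordinate may be off by as much as 1e-07°.
North–south component: 1e-07° × 111699 = 0.0111699 m.
East–west component at 72.52°: 1e-07° × 111699 × cos 72.52° ≈ 1e-07 × 33551.3 ≈ 0.00335513 m.
Combining orthogonally: (0.0111699² + 0.00335513²)^½ ≈ 0.0116629 m.
That is 0.0116629 m = 1.1663 cm.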